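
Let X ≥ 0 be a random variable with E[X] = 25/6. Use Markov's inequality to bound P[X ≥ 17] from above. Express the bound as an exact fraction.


μ = E[X] = 25/6, a = 17.
Markov: P[X ≥ 17] ≤ μ/a = (25/6)/17 = 25/102.
Numerically: ≈ 0.245098.
(Since a = 17 > μ = 4.166667, the bound 25/102 is < 1 and informative.)

P[X ≥ 17] ≤ 25/102 ≈ 0.245098.


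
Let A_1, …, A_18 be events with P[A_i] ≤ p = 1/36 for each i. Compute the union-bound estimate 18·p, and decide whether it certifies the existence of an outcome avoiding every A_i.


Union bound: P[∪_{i=1}^{18} A_i] ≤ Σ_i P[A_i] ≤ 18·p = 18·(1/36) = 1/2.
Numerically: 1/2 ≈ 0.500.
Is 1/2 < 1? YES.
Since P[∪ A_i] ≤ 1/2 < 1, the complement has P[∩ A_i^c] ≥ 1 − 1/2 = 1/2 > 0, so some outcome avoids every A_i.

18·p = 1/2 ≈ 0.500; existence CERTIFIED by the union bound.


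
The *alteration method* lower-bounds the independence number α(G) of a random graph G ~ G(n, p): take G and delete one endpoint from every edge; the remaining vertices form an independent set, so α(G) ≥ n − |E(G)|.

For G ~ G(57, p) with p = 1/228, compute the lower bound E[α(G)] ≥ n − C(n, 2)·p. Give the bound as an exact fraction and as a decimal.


E[|E(G)|] = C(57, 2)·p = 1596 · (1/228) = 7.
E[α(G)] ≥ n − E[|E(G)|] = 57 − 7 = 50.
Numerically: ≈ 50.000000.
(This is only a lower bound; the true E[α(G)] may be larger.)

E[α(G)] ≥ 50 ≈ 50.000000.


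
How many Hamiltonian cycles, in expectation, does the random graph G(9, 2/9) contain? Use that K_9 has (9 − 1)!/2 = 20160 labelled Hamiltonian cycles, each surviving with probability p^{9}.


K_9 has (9 − 1)!/2 = 20160 labelled Hamiltonian cycles.
For each such Hamiltonian cycle H, let X_H = 1 if all 9 edges of H are present in G. Then P[X_H = 1] = p^{9} = (2/9)^{9} = 512/387420489.
By linearity of expectation: E[X] = Σ_H E[X_H] = 20160 · p^{9} = 20160 · 512/387420489 = 1146880/43046721.
Numerically: E[X] ≈ 0.02664.

E[X] = 20160 · (2/9)^{9} = 1146880/43046721 ≈ 0.02664.


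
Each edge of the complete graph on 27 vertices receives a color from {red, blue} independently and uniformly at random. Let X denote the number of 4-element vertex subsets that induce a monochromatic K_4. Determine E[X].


Let X = Σ_S X_S over the C(27, 4) = 17550 subsets S of size 4, where X_S = 1 if the K_4 on S is monochromatic.
For a fixed S, the K_4 on S has C(4, 2) = 6 edges. P[all 6 edges red] = (1/2)^6, and likewise for blue, so P[monochromatic] = 2·(1/2)^6 = 2^{1 − 6} = 1/32.
Summing: E[X] = C(27, 4) · 2^{1 − 6} = 17550 · 1/32 = 8775/16.
Numerically: E[X] ≈ 548.438.

E[X] = C(27,4)·2^(1−C(4,2)) = 8775/16 ≈ 548.438.


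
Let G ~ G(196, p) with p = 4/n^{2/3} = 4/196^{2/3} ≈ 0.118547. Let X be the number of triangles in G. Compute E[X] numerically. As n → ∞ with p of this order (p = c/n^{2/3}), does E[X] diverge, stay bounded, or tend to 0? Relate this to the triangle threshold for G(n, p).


Number of potential triangles: C(196, 3) = 1235780.
Each occurs with probability p³ ≈ (0.118547)³ ≈ 1.66597251e-03.
By linearity: E[X] = C(196, 3)·p³ ≈ 1235780 · 1.66597251e-03 ≈ 2058.775510.
Since α = 2/3 < 1, p = c/n^{2/3} ≫ 1/n is above the triangle threshold p ~ 1/n. Asymptotically E[X] ~ (c³/6)·n^{3(1−α)} = (4³/6)·n^{1} → ∞; triangles are abundant w.h.p.

E[X] ≈ 2058.775510; in regime p = Θ(1/n^{2/3}) E[X] diverges (above the triangle threshold p ~ 1/n).


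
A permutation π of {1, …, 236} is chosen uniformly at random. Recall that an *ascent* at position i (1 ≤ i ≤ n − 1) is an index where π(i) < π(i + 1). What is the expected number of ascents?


Write X = Σ X_I over i = 1, …, 235, with X_I the indicator of one ascent.
There are 235 indicators.
For each fixed i, the pair (π(i), π(i+1)) is a uniformly random ordered pair of distinct values from {1, …, 236}; by symmetry P[π(i) < π(i+1)] = 1/2.
By linearity: E[X] = 235 · (1/2) = (236 − 1) · (1/2) = 235/2 ≈ 117.5000.

E[X] = 235/2 = 117.5000.


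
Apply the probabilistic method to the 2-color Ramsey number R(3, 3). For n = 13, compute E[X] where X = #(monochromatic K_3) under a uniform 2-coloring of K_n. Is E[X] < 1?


E[X] = C(13, 3) · 2^{1 − 3} = 286 · 2^{−2} = 286/4.
As a reduced fraction: E[X] = 143/2 ≈ 71.5000.
Is E[X] < 1? NO.
Since E[X] ≥ 1, the first-moment bound is inconclusive at n = 13; it does NOT by itself certify R(3, 3) > 13.

E[X] = 143/2 ≈ 71.5000; E[X] ≥ 1; first-moment method inconclusive here.


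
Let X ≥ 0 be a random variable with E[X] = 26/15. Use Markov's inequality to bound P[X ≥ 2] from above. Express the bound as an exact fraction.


μ = E[X] = 26/15, a = 2.
Markov: P[X ≥ 2] ≤ μ/a = (26/15)/2 = 13/15.
Numerically: ≈ 0.86667.
(Since a = 2 > μ = 1.73333, the bound 13/15 is < 1 and informative.)

P[X ≥ 2] ≤ 13/15 ≈ 0.86667.


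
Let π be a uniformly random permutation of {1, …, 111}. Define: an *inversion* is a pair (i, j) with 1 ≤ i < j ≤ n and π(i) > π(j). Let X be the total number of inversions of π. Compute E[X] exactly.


Write X = Σ X_I over the C(111, 2) = 6105 pairs i < j, with X_I the indicator of one inversion.
There are 6105 indicators.
For each fixed pair i < j, the values π(i) and π(j) are two distinct elements of {1, …, 111} in uniformly random order; by symmetry P[π(i) > π(j)] = 1/2.
By linearity: E[X] = 6105 · (1/2) = C(111, 2) · (1/2) = 6105/2 = 6105/2 ≈ 3052.500000.

E[X] = 6105/2 = 3052.500000.


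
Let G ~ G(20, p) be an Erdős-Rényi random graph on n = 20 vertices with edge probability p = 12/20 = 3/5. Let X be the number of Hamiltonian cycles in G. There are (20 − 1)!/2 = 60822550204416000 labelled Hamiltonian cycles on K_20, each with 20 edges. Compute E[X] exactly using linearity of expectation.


K_20 has (20 − 1)!/2 = 60822550204416000 labelled Hamiltonian cycles.
For each such Hamiltonian cycle H, let X_H = 1 if all 20 edges of H are present in G. Then P[X_H = 1] = p^{20} = (3/5)^{20} = 3486784401/95367431640625.
Summing the indicators: E[X] = Σ_H E[X_H] = 60822550204416000 · p^{20} = 60822550204416000 · 3486784401/95367431640625 = 1696600954254376560918528/762939453125.
Numerically: E[X] ≈ 2.224e+12.

E[X] = 60822550204416000 · (3/5)^{20} = 1696600954254376560918528/762939453125 ≈ 2.224e+12.


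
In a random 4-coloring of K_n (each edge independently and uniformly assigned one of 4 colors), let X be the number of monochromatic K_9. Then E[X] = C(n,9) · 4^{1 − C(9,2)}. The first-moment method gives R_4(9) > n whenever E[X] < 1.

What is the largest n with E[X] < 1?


We need C(n, 9) · 4^{1 − 36} < 1, i.e. C(n, 9) < 4^{36 − 1} = 1180591620717411303424.
Check values of n near the boundary:
  n = 909: C(909, 9) = 1122169012923711463931; 1122169012923711463931 < 1180591620717411303424? YES
  n = 910: C(910, 9) = 1133378248346922788210; 1133378248346922788210 < 1180591620717411303424? YES
  n = 911: C(911, 9) = 1144686900492291197405; 1144686900492291197405 < 1180591620717411303424? YES
  n = 912: C(912, 9) = 1156095740032081475120; 1156095740032081475120 < 1180591620717411303424? YES
  n = 913: C(913, 9) = 1167605542753639808390; 1167605542753639808390 < 1180591620717411303424? YES
  n = 914: C(914, 9) = 1179217089587653905932; 1179217089587653905932 < 1180591620717411303424? YES
  n = 915: C(915, 9) = 1190931166636537885130; 1190931166636537885130 < 1180591620717411303424? NO
The largest n with C(n, 9) < 1180591620717411303424 is n = 914 (where E[X] = 294804272396913476483/295147905179352825856 ≈ 0.998836). Hence R_4(9) > 914, i.e. R_4(9) ≥ 915.

Largest n = 914; hence R_4(9) > 914.


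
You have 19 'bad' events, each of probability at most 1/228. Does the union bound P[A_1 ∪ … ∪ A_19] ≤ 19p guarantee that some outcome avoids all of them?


Union bound: P[∪_{i=1}^{19} A_i] ≤ Σ_i P[A_i] ≤ 19·p = 19·(1/228) = 1/12.
Numerically: 1/12 ≈ 0.08333.
Is 1/12 < 1? YES.
Since P[∪ A_i] ≤ 1/12 < 1, the complement has P[∩ A_i^c] ≥ 1 − 1/12 = 11/12 > 0, so some outcome avoids every A_i.

19·p = 1/12 ≈ 0.08333; existence CERTIFIED by the union bound.


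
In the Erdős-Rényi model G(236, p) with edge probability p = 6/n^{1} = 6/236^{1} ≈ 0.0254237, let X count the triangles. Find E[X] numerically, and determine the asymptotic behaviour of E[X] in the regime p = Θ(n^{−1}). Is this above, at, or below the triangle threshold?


Number of potential triangles: C(236, 3) = 2162940.
Each occurs with probability p³ ≈ (0.0254237)³ ≈ 1.64330336e-05.
By linearity: E[X] = C(236, 3)·p³ ≈ 2162940 · 1.64330336e-05 ≈ 35.543666.
Here α = 1, so p = 6/n is exactly at the triangle threshold p ~ 1/n. Asymptotically E[X] → c³/6 = 6³/6 = 36 ≈ 36.000000, a bounded constant. In this regime the triangle count is asymptotically Poisson(c³/6).

E[X] ≈ 35.543666; in regime p = Θ(1/n^{1}) E[X] stays bounded (at the triangle threshold p ~ 1/n).


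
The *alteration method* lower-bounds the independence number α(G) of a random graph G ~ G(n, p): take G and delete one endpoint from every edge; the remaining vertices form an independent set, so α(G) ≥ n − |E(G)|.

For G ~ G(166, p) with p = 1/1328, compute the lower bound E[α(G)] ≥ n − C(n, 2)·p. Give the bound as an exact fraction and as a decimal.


E[|E(G)|] = C(166, 2)·p = 13695 · (1/1328) = 165/16.
E[α(G)] ≥ n − E[|E(G)|] = 166 − 165/16 = 2491/16.
Numerically: ≈ 155.688.
(This is only a lower bound; the true E[α(G)] may be larger.)

E[α(G)] ≥ 2491/16 ≈ 155.688.


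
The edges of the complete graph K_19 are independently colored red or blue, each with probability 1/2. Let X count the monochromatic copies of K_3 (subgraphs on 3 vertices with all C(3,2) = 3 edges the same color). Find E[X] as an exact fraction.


Let X = Σ_S X_S over the C(19, 3) = 969 subsets S of size 3, where X_S = 1 if the K_3 on S is monochromatic.
For a fixed S, the K_3 on S has C(3, 2) = 3 edges. P[all 3 edges red] = (1/2)^3, and likewise for blue, so P[monochromatic] = 2·(1/2)^3 = 2^{1 − 3} = 1/4.
By linearity of expectation: E[X] = C(19, 3) · 2^{1 − 3} = 969 · 1/4 = 969/4.
Numerically: E[X] ≈ 242.2500.

E[X] = C(19,3)·2^(1−C(3,2)) = 969/4 ≈ 242.2500.


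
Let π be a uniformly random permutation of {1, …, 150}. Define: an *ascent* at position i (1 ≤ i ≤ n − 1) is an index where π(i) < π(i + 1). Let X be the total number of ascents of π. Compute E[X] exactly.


Write X = Σ X_I over i = 1, …, 149, with X_I the indicator of one ascent.
There are 149 indicators.
For each fixed i, the pair (π(i), π(i+1)) is a uniformly random ordered pair of distinct values from {1, …, 150}; by symmetry P[π(i) < π(i+1)] = 1/2.
By linearity: E[X] = 149 · (1/2) = (150 − 1) · (1/2) = 149/2 ≈ 74.500000.

E[X] = 149/2 = 74.500000.


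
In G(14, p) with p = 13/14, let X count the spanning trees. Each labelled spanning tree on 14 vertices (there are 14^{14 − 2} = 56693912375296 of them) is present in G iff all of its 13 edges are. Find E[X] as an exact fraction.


K_14 has 14^{14 − 2} = 56693912375296 labelled spanning trees.
For each such spanning tree H, let X_H = 1 if all 13 edges of H are present in G. Then P[X_H = 1] = p^{13} = (13/14)^{13} = 302875106592253/793714773254144.
Summing the indicators: E[X] = Σ_H E[X_H] = 56693912375296 · p^{13} = 56693912375296 · 302875106592253/793714773254144 = 302875106592253/14.
Numerically: E[X] ≈ 2.16339e+13.

E[X] = 56693912375296 · (13/14)^{13} = 302875106592253/14 ≈ 2.16339e+13.


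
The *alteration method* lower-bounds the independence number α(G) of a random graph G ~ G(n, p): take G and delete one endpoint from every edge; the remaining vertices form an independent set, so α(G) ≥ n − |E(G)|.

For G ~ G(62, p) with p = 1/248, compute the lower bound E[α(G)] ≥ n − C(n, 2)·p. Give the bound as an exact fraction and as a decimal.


E[|E(G)|] = C(62, 2)·p = 1891 · (1/248) = 61/8.
E[α(G)] ≥ n − E[|E(G)|] = 62 − 61/8 = 435/8.
Numerically: ≈ 54.375.
(This is only a lower bound; the true E[α(G)] may be larger.)

E[α(G)] ≥ 435/8 ≈ 54.375.


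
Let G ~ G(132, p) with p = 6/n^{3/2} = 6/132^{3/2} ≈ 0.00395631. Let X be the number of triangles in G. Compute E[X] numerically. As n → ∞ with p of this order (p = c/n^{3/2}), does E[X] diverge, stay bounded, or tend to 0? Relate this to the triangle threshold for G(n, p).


Number of potential triangles: C(132, 3) = 374660.
Each occurs with probability p³ ≈ (0.00395631)³ ≈ 6.19257194e-08.
By linearity: E[X] = C(132, 3)·p³ ≈ 374660 · 6.19257194e-08 ≈ 0.023201.
Since α = 3/2 > 1, p = c/n^{3/2} = o(1/n) is below the triangle threshold p ~ 1/n. Asymptotically E[X] ~ (c³/6)·n^{3(1−α)} = (6³/6)·n^{-1.5} → 0, so by Markov's inequality G has no triangles w.h.p.

E[X] ≈ 0.023201; in regime p = Θ(1/n^{3/2}) E[X] tends to 0 (below the triangle threshold p ~ 1/n).


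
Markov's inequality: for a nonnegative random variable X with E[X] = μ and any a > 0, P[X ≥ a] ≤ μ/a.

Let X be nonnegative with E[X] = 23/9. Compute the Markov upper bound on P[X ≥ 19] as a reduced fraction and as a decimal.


μ = E[X] = 23/9, a = 19.
Markov: P[X ≥ 19] ≤ μ/a = (23/9)/19 = 23/171.
Numerically: ≈ 0.1345.
(Since a = 19 > μ = 2.5556, the bound 23/171 is < 1 and informative.)

P[X ≥ 19] ≤ 23/171 ≈ 0.1345.


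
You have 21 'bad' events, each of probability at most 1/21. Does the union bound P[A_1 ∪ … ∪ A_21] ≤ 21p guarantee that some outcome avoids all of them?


Union bound: P[∪_{i=1}^{21} A_i] ≤ Σ_i P[A_i] ≤ 21·p = 21·(1/21) = 1.
Numerically: 1 ≈ 1.000000.
Is 1 < 1? NO.
Since the bound 1 is ≥ 1, the union bound is uninformative here; it does NOT by itself certify existence.

21·p = 1 ≈ 1.000000; existence NOT certified by the union bound.


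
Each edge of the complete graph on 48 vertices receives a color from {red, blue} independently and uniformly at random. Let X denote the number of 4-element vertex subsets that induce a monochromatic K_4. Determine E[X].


Let X = Σ_S X_S over the C(48, 4) = 194580 subsets S of size 4, where X_S = 1 if the K_4 on S is monochromatic.
For a fixed S, the K_4 on S has C(4, 2) = 6 edges. P[all 6 edges red] = (1/2)^6, and likewise for blue, so P[monochromatic] = 2·(1/2)^6 = 2^{1 − 6} = 1/32.
Summing: E[X] = C(48, 4) · 2^{1 − 6} = 194580 · 1/32 = 48645/8.
Numerically: E[X] ≈ 6080.62500.

E[X] = C(48,4)·2^(1−C(4,2)) = 48645/8 ≈ 6080.62500.


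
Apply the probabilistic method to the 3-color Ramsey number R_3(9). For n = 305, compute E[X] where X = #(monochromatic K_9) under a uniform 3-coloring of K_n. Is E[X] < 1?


E[X] = C(305, 9) · 3^{1 − 36} = 55871664980896050 · 3^{−35} = 55871664980896050/50031545098999707.
As a reduced fraction: E[X] = 18623888326965350/16677181699666569 ≈ 1.11673.
Is E[X] < 1? NO.
Since E[X] ≥ 1, the first-moment bound is inconclusive at n = 305; it does NOT by itself certify R_3(9) > 305.

E[X] = 18623888326965350/16677181699666569 ≈ 1.11673; E[X] ≥ 1; first-moment method inconclusive here.


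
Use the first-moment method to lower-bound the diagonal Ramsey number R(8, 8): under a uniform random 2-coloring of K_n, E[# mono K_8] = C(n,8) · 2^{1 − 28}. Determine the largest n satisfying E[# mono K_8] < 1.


We need C(n, 8) · 2^{1 − 28} < 1, i.e. C(n, 8) < 2^{28 − 1} = 134217728.
Check values of n near the boundary:
  n = 38: C(38, 8) = 48903492; 48903492 < 134217728? YES
  n = 39: C(39, 8) = 61523748; 61523748 < 134217728? YES
  n = 40: C(40, 8) = 76904685; 76904685 < 134217728? YES
  n = 41: C(41, 8) = 95548245; 95548245 < 134217728? YES
  n = 42: C(42, 8) = 118030185; 118030185 < 134217728? YES
  n = 43: C(43, 8) = 145008513; 145008513 < 134217728? NO
The largest n with C(n, 8) < 134217728 is n = 42 (where E[X] = 118030185/134217728 ≈ 0.8794). Hence R(8, 8) > 42, i.e. R(8, 8) ≥ 43.

Largest n = 42; hence R(8, 8) > 42.


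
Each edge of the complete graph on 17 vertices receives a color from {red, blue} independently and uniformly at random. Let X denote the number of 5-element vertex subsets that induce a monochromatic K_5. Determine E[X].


Let X = Σ_S X_S over the C(17, 5) = 6188 subsets S of size 5, where X_S = 1 if the K_5 on S is monochromatic.
For a fixed S, the K_5 on S has C(5, 2) = 10 edges. P[all 10 edges red] = (1/2)^10, and likewise for blue, so P[monochromatic] = 2·(1/2)^10 = 2^{1 − 10} = 1/512.
By linearity: E[X] = C(17, 5) · 2^{1 − 10} = 6188 · 1/512 = 1547/128.
Numerically: E[X] ≈ 12.08594.

E[X] = C(17,5)·2^(1−C(5,2)) = 1547/128 ≈ 12.08594.


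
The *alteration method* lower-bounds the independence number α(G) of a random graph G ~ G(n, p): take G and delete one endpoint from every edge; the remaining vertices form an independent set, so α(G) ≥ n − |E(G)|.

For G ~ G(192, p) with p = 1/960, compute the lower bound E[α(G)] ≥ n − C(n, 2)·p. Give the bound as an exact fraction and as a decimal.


E[|E(G)|] = C(192, 2)·p = 18336 · (1/960) = 191/10.
E[α(G)] ≥ n − E[|E(G)|] = 192 − 191/10 = 1729/10.
Numerically: ≈ 172.900000.
(This is only a lower bound; the true E[α(G)] may be larger.)

E[α(G)] ≥ 1729/10 ≈ 172.900000.


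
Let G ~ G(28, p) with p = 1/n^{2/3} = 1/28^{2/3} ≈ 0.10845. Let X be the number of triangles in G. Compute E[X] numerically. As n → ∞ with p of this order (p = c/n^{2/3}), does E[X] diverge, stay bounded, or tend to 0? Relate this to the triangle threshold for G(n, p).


Number of potential triangles: C(28, 3) = 3276.
Each occurs with probability p³ ≈ (0.10845)³ ≈ 1.2755102e-03.
By linearity: E[X] = C(28, 3)·p³ ≈ 3276 · 1.2755102e-03 ≈ 4.17857.
Since α = 2/3 < 1, p = c/n^{2/3} ≫ 1/n is above the triangle threshold p ~ 1/n. Asymptotically E[X] ~ (c³/6)·n^{3(1−α)} = (1³/6)·n^{1} → ∞; triangles are abundant w.h.p.

E[X] ≈ 4.17857; in regime p = Θ(1/n^{2/3}) E[X] diverges (above the triangle threshold p ~ 1/n).


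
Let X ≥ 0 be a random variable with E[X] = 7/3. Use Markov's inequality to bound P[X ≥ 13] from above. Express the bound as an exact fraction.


μ = E[X] = 7/3, a = 13.
Markov: P[X ≥ 13] ≤ μ/a = (7/3)/13 = 7/39.
Numerically: ≈ 0.1795.
(Since a = 13 > μ = 2.3333, the bound 7/39 is < 1 and informative.)

P[X ≥ 13] ≤ 7/39 ≈ 0.1795.


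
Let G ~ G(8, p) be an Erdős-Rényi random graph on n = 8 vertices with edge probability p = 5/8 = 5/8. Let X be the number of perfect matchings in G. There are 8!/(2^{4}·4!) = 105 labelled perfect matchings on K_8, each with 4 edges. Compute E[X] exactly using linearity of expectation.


K_8 has 8!/(2^{4}·4!) = 105 labelled perfect matchings.
For each such perfect matching H, let X_H = 1 if all 4 edges of H are present in G. Then P[X_H = 1] = p^{4} = (5/8)^{4} = 625/4096.
By linearity: E[X] = Σ_H E[X_H] = 105 · p^{4} = 105 · 625/4096 = 65625/4096.
Numerically: E[X] ≈ 16.02.

E[X] = 105 · (5/8)^{4} = 65625/4096 ≈ 16.02.


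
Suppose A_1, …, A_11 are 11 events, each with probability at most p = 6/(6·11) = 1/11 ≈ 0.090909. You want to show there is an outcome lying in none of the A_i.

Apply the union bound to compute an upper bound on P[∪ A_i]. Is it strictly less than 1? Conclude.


Union bound: P[∪_{i=1}^{11} A_i] ≤ Σ_i P[A_i] ≤ 11·p = 11·(1/11) = 1.
Numerically: 1 ≈ 1.000000.
Is 1 < 1? NO.
Since the bound 1 is ≥ 1, the union bound is uninformative here; it does NOT by itself certify existence.

11·p = 1 ≈ 1.000000; existence NOT certified by the union bound.


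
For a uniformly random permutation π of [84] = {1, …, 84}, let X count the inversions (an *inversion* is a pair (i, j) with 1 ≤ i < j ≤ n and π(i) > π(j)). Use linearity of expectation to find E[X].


Write X = Σ X_I over the C(84, 2) = 3486 pairs i < j, with X_I the indicator of one inversion.
There are 3486 indicators.
For each fixed pair i < j, the values π(i) and π(j) are two distinct elements of {1, …, 84} in uniformly random order; by symmetry P[π(i) > π(j)] = 1/2.
By linearity: E[X] = 3486 · (1/2) = C(84, 2) · (1/2) = 3486/2 = 1743 ≈ 1743.000.

E[X] = 1743 = 1743.000.


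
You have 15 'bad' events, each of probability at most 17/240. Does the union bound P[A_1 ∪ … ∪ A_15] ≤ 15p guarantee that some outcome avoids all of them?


Union bound: P[∪_{i=1}^{15} A_i] ≤ Σ_i P[A_i] ≤ 15·p = 15·(17/240) = 17/16.
Numerically: 17/16 ≈ 1.06250.
Is 17/16 < 1? NO.
Since the bound 17/16 is ≥ 1, the union bound is uninformative here; it does NOT by itself certify existence.

15·p = 17/16 ≈ 1.06250; existence NOT certified by the union bound.


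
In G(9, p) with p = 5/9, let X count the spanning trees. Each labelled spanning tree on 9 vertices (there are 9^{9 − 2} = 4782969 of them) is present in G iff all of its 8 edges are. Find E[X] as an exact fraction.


K_9 has 9^{9 − 2} = 4782969 labelled spanning trees.
For each such spanning tree H, let X_H = 1 if all 8 edges of H are present in G. Then P[X_H = 1] = p^{8} = (5/9)^{8} = 390625/43046721.
Summing the indicators: E[X] = Σ_H E[X_H] = 4782969 · p^{8} = 4782969 · 390625/43046721 = 390625/9.
Numerically: E[X] ≈ 4.34e+04.

E[X] = 4782969 · (5/9)^{8} = 390625/9 ≈ 4.34e+04.


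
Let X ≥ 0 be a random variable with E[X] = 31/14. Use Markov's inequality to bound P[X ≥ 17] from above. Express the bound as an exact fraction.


μ = E[X] = 31/14, a = 17.
Markov: P[X ≥ 17] ≤ μ/a = (31/14)/17 = 31/238.
Numerically: ≈ 0.1303.
(Since a = 17 > μ = 2.2143, the bound 31/238 is < 1 and informative.)

P[X ≥ 17] ≤ 31/238 ≈ 0.1303.


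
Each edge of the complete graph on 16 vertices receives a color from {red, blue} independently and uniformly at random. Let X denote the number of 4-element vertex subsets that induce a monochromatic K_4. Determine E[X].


Let X = Σ_S X_S over the C(16, 4) = 1820 subsets S of size 4, where X_S = 1 if the K_4 on S is monochromatic.
For a fixed S, the K_4 on S has C(4, 2) = 6 edges. P[all 6 edges red] = (1/2)^6, and likewise for blue, so P[monochromatic] = 2·(1/2)^6 = 2^{1 − 6} = 1/32.
By linearity: E[X] = C(16, 4) · 2^{1 − 6} = 1820 · 1/32 = 455/8.
Numerically: E[X] ≈ 56.875000.

E[X] = C(16,4)·2^(1−C(4,2)) = 455/8 ≈ 56.875000.


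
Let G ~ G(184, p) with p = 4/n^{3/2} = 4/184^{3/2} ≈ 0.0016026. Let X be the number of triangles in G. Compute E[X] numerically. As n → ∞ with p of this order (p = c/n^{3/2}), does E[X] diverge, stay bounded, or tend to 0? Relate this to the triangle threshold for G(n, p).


Number of potential triangles: C(184, 3) = 1021384.
Each occurs with probability p³ ≈ (0.0016026)³ ≈ 4.1162313e-09.
By linearity: E[X] = C(184, 3)·p³ ≈ 1021384 · 4.1162313e-09 ≈ 0.00420.
Since α = 3/2 > 1, p = c/n^{3/2} = o(1/n) is below the triangle threshold p ~ 1/n. Asymptotically E[X] ~ (c³/6)·n^{3(1−α)} = (4³/6)·n^{-1.5} → 0, so by Markov's inequality G has no triangles w.h.p.

E[X] ≈ 0.00420; in regime p = Θ(1/n^{3/2}) E[X] tends to 0 (below the triangle threshold p ~ 1/n).


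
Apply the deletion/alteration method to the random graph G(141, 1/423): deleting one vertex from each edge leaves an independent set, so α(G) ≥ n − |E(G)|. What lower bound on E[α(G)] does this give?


E[|E(G)|] = C(141, 2)·p = 9870 · (1/423) = 70/3.
E[α(G)] ≥ n − E[|E(G)|] = 141 − 70/3 = 353/3.
Numerically: ≈ 117.66667.
(This is only a lower bound; the true E[α(G)] may be larger.)

E[α(G)] ≥ 353/3 ≈ 117.66667.


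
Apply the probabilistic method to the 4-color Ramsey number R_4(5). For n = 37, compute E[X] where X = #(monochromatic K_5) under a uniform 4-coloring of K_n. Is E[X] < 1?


E[X] = C(37, 5) · 4^{1 − 10} = 435897 · 4^{−9} = 435897/262144.
As a reduced fraction: E[X] = 435897/262144 ≈ 1.662815.
Is E[X] < 1? NO.
Since E[X] ≥ 1, the first-moment bound is inconclusive at n = 37; it does NOT by itself certify R_4(5) > 37.

E[X] = 435897/262144 ≈ 1.662815; E[X] ≥ 1; first-moment method inconclusive here.


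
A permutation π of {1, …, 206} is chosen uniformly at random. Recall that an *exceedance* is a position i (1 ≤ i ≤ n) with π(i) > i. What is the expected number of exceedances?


Write X = Σ_{i=1}^{206} X_i, where X_i = 1_{π(i) > i}.
For each fixed i, π(i) is uniform over {1, …, 206} (marginal of a uniform permutation), so P[π(i) > i] = (n − i)/n. Summing: Σ_{i=1}^{206} (n − i)/n = (0 + 1 + … + 205)/206 = 206(206 − 1)/(2·206) = (206 − 1)/2.
Hence E[X] = Σ_{i=1}^{206} (206 − i)/206 = 205/2 ≈ 102.5000.

E[X] = 205/2 = 102.5000.


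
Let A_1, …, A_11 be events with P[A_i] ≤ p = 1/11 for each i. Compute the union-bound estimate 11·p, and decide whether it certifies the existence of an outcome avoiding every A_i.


Union bound: P[∪_{i=1}^{11} A_i] ≤ Σ_i P[A_i] ≤ 11·p = 11·(1/11) = 1.
Numerically: 1 ≈ 1.0000.
Is 1 < 1? NO.
Since the bound 1 is ≥ 1, the union bound is uninformative here; it does NOT by itself certify existence.

11·p = 1 ≈ 1.0000; existence NOT certified by the union bound.


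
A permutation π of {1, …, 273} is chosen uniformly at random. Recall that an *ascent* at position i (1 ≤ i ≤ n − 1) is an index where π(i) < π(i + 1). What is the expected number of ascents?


Write X = Σ X_I over i = 1, …, 272, with X_I the indicator of one ascent.
There are 272 indicators.
For each fixed i, the pair (π(i), π(i+1)) is a uniformly random ordered pair of distinct values from {1, …, 273}; by symmetry P[π(i) < π(i+1)] = 1/2.
By linearity: E[X] = 272 · (1/2) = (273 − 1) · (1/2) = 136 ≈ 136.0000.

E[X] = 136 = 136.0000.


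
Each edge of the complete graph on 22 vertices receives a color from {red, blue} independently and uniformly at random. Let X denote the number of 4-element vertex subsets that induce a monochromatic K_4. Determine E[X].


Let X = Σ_S X_S over the C(22, 4) = 7315 subsets S of size 4, where X_S = 1 if the K_4 on S is monochromatic.
For a fixed S, the K_4 on S has C(4, 2) = 6 edges. P[all 6 edges red] = (1/2)^6, and likewise for blue, so P[monochromatic] = 2·(1/2)^6 = 2^{1 − 6} = 1/32.
By linearity: E[X] = C(22, 4) · 2^{1 − 6} = 7315 · 1/32 = 7315/32.
Numerically: E[X] ≈ 228.5938.

E[X] = C(22,4)·2^(1−C(4,2)) = 7315/32 ≈ 228.5938.


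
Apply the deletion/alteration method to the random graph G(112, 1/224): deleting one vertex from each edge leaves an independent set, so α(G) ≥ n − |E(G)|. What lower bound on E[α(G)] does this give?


E[|E(G)|] = C(112, 2)·p = 6216 · (1/224) = 111/4.
E[α(G)] ≥ n − E[|E(G)|] = 112 − 111/4 = 337/4.
Numerically: ≈ 84.250000.
(This is only a lower bound; the true E[α(G)] may be larger.)

E[α(G)] ≥ 337/4 ≈ 84.250000.


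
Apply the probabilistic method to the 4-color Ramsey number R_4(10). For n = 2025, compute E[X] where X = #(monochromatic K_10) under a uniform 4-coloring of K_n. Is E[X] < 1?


E[X] = C(2025, 10) · 4^{1 − 45} = 312479209053472269772600560 · 4^{−44} = 312479209053472269772600560/309485009821345068724781056.
As a reduced fraction: E[X] = 19529950565842016860787535/19342813113834066795298816 ≈ 1.0097.
Is E[X] < 1? NO.
Since E[X] ≥ 1, the first-moment bound is inconclusive at n = 2025; it does NOT by itself certify R_4(10) > 2025.

E[X] = 19529950565842016860787535/19342813113834066795298816 ≈ 1.0097; E[X] ≥ 1; first-moment method inconclusive here.


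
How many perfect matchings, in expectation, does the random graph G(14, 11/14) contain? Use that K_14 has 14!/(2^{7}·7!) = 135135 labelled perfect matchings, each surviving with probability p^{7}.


K_14 has 14!/(2^{7}·7!) = 135135 labelled perfect matchings.
For each such perfect matching H, let X_H = 1 if all 7 edges of H are present in G. Then P[X_H = 1] = p^{7} = (11/14)^{7} = 19487171/105413504.
By linearity of expectation: E[X] = Σ_H E[X_H] = 135135 · p^{7} = 135135 · 19487171/105413504 = 376199836155/15059072.
Numerically: E[X] ≈ 2.5e+04.

E[X] = 135135 · (11/14)^{7} = 376199836155/15059072 ≈ 2.5e+04.


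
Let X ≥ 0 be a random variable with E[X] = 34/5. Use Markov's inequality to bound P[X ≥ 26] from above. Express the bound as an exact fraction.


μ = E[X] = 34/5, a = 26.
Markov: P[X ≥ 26] ≤ μ/a = (34/5)/26 = 17/65.
Numerically: ≈ 0.262.
(Since a = 26 > μ = 6.800, the bound 17/65 is < 1 and informative.)

P[X ≥ 26] ≤ 17/65 ≈ 0.262.


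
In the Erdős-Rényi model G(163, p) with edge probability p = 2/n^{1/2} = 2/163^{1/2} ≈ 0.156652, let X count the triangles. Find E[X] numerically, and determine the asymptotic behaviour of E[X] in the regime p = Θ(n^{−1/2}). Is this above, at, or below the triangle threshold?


Number of potential triangles: C(163, 3) = 708561.
Each occurs with probability p³ ≈ (0.156652)³ ≈ 3.84422307e-03.
By linearity: E[X] = C(163, 3)·p³ ≈ 708561 · 3.84422307e-03 ≈ 2723.866541.
Since α = 1/2 < 1, p = c/n^{1/2} ≫ 1/n is above the triangle threshold p ~ 1/n. Asymptotically E[X] ~ (c³/6)·n^{3(1−α)} = (2³/6)·n^{1.5} → ∞; triangles are abundant w.h.p.

E[X] ≈ 2723.866541; in regime p = Θ(1/n^{1/2}) E[X] diverges (above the triangle threshold p ~ 1/n).


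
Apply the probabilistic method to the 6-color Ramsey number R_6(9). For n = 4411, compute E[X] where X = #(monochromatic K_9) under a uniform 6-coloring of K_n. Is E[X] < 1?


E[X] = C(4411, 9) · 6^{1 − 36} = 1727920475134582415883601405 · 6^{−35} = 1727920475134582415883601405/1719070799748422591028658176.
As a reduced fraction: E[X] = 1727920475134582415883601405/1719070799748422591028658176 ≈ 1.0051479.
Is E[X] < 1? NO.
Since E[X] ≥ 1, the first-moment bound is inconclusive at n = 4411; it does NOT by itself certify R_6(9) > 4411.

E[X] = 1727920475134582415883601405/1719070799748422591028658176 ≈ 1.0051479; E[X] ≥ 1; first-moment method inconclusive here.


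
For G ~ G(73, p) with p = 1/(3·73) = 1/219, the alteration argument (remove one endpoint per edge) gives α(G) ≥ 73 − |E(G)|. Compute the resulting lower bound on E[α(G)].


E[|E(G)|] = C(73, 2)·p = 2628 · (1/219) = 12.
E[α(G)] ≥ n − E[|E(G)|] = 73 − 12 = 61.
Numerically: ≈ 61.00000.
(This is only a lower bound; the true E[α(G)] may be larger.)

E[α(G)] ≥ 61 ≈ 61.00000.


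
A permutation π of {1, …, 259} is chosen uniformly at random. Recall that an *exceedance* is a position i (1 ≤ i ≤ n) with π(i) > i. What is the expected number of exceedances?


Write X = Σ_{i=1}^{259} X_i, where X_i = 1_{π(i) > i}.
For each fixed i, π(i) is uniform over {1, …, 259} (marginal of a uniform permutation), so P[π(i) > i] = (n − i)/n. Summing: Σ_{i=1}^{259} (n − i)/n = (0 + 1 + … + 258)/259 = 259(259 − 1)/(2·259) = (259 − 1)/2.
Hence E[X] = Σ_{i=1}^{259} (259 − i)/259 = 129 ≈ 129.000.

E[X] = 129 = 129.000.


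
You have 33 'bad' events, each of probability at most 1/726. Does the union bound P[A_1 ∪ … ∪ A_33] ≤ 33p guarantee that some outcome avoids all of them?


Union bound: P[∪_{i=1}^{33} A_i] ≤ Σ_i P[A_i] ≤ 33·p = 33·(1/726) = 1/22.
Numerically: 1/22 ≈ 0.045.
Is 1/22 < 1? YES.
Since P[∪ A_i] ≤ 1/22 < 1, the complement has P[∩ A_i^c] ≥ 1 − 1/22 = 21/22 > 0, so some outcome avoids every A_i.

33·p = 1/22 ≈ 0.045; existence CERTIFIED by the union bound.


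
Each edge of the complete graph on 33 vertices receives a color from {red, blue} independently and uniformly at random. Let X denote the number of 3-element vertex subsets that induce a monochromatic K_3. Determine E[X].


Let X = Σ_S X_S over the C(33, 3) = 5456 subsets S of size 3, where X_S = 1 if the K_3 on S is monochromatic.
For a fixed S, the K_3 on S has C(3, 2) = 3 edges. P[all 3 edges red] = (1/2)^3, and likewise for blue, so P[monochromatic] = 2·(1/2)^3 = 2^{1 − 3} = 1/4.
By linearity: E[X] = C(33, 3) · 2^{1 − 3} = 5456 · 1/4 = 1364.
Numerically: E[X] ≈ 1364.0000.

E[X] = C(33,3)·2^(1−C(3,2)) = 1364 ≈ 1364.0000.


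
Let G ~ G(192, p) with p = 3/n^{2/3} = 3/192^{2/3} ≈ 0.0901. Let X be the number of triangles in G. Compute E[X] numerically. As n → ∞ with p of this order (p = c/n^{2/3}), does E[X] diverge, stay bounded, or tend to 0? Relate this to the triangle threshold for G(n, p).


Number of potential triangles: C(192, 3) = 1161280.
Each occurs with probability p³ ≈ (0.0901)³ ≈ 7.32422e-04.
By linearity: E[X] = C(192, 3)·p³ ≈ 1161280 · 7.32422e-04 ≈ 850.547.
Since α = 2/3 < 1, p = c/n^{2/3} ≫ 1/n is above the triangle threshold p ~ 1/n. Asymptotically E[X] ~ (c³/6)·n^{3(1−α)} = (3³/6)·n^{1} → ∞; triangles are abundant w.h.p.

E[X] ≈ 850.547; in regime p = Θ(1/n^{2/3}) E[X] diverges (above the triangle threshold p ~ 1/n).


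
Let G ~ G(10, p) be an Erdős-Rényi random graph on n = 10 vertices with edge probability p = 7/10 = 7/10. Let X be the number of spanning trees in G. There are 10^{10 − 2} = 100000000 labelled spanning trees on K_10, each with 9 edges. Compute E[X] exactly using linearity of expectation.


K_10 has 10^{10 − 2} = 100000000 labelled spanning trees.
For each such spanning tree H, let X_H = 1 if all 9 edges of H are present in G. Then P[X_H = 1] = p^{9} = (7/10)^{9} = 40353607/1000000000.
Summing the indicators: E[X] = Σ_H E[X_H] = 100000000 · p^{9} = 100000000 · 40353607/1000000000 = 40353607/10.
Numerically: E[X] ≈ 4.04e+06.

E[X] = 100000000 · (7/10)^{9} = 40353607/10 ≈ 4.04e+06.


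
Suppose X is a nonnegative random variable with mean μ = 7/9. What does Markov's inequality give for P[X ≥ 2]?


μ = E[X] = 7/9, a = 2.
Markov: P[X ≥ 2] ≤ μ/a = (7/9)/2 = 7/18.
Numerically: ≈ 0.3889.
(Since a = 2 > μ = 0.7778, the bound 7/18 is < 1 and informative.)

P[X ≥ 2] ≤ 7/18 ≈ 0.3889.


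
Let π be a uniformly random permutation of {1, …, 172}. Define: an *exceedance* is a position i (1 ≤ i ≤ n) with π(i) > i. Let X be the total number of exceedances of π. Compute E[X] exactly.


Write X = Σ_{i=1}^{172} X_i, where X_i = 1_{π(i) > i}.
For each fixed i, π(i) is uniform over {1, …, 172} (marginal of a uniform permutation), so P[π(i) > i] = (n − i)/n. Summing: Σ_{i=1}^{172} (n − i)/n = (0 + 1 + … + 171)/172 = 172(172 − 1)/(2·172) = (172 − 1)/2.
Hence E[X] = Σ_{i=1}^{172} (172 − i)/172 = 171/2 ≈ 85.5000.

E[X] = 171/2 = 85.5000.


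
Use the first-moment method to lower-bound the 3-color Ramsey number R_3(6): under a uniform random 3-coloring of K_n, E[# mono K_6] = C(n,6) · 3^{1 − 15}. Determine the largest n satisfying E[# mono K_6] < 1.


We need C(n, 6) · 3^{1 − 15} < 1, i.e. C(n, 6) < 3^{15 − 1} = 4782969.
Check values of n near the boundary:
  n = 36: C(36, 6) = 1947792; 1947792 < 4782969? YES
  n = 37: C(37, 6) = 2324784; 2324784 < 4782969? YES
  n = 38: C(38, 6) = 2760681; 2760681 < 4782969? YES
  n = 39: C(39, 6) = 3262623; 3262623 < 4782969? YES
  n = 40: C(40, 6) = 3838380; 3838380 < 4782969? YES
  n = 41: C(41, 6) = 4496388; 4496388 < 4782969? YES
  n = 42: C(42, 6) = 5245786; 5245786 < 4782969? NO
  n = 43: C(43, 6) = 6096454; 6096454 < 4782969? NO
  n = 44: C(44, 6) = 7059052; 7059052 < 4782969? NO
The largest n with C(n, 6) < 4782969 is n = 41 (where E[X] = 1498796/1594323 ≈ 0.940). Hence R_3(6) > 41, i.e. R_3(6) ≥ 42.

Largest n = 41; hence R_3(6) > 41.


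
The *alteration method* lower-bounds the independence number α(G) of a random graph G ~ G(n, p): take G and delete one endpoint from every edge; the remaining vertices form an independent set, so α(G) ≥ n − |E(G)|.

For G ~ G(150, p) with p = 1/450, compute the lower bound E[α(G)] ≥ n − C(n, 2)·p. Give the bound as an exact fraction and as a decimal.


E[|E(G)|] = C(150, 2)·p = 11175 · (1/450) = 149/6.
E[α(G)] ≥ n − E[|E(G)|] = 150 − 149/6 = 751/6.
Numerically: ≈ 125.167.
(This is only a lower bound; the true E[α(G)] may be larger.)

E[α(G)] ≥ 751/6 ≈ 125.167.


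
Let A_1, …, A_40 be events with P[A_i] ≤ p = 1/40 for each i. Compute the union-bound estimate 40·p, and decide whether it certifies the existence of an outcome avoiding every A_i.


Union bound: P[∪_{i=1}^{40} A_i] ≤ Σ_i P[A_i] ≤ 40·p = 40·(1/40) = 1.
Numerically: 1 ≈ 1.000.
Is 1 < 1? NO.
Since the bound 1 is ≥ 1, the union bound is uninformative here; it does NOT by itself certify existence.

40·p = 1 ≈ 1.000; existence NOT certified by the union bound.


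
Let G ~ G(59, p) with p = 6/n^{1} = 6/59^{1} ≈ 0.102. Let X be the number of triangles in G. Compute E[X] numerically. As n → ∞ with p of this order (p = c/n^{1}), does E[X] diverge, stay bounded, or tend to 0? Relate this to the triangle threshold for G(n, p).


Number of potential triangles: C(59, 3) = 32509.
Each occurs with probability p³ ≈ (0.102)³ ≈ 1.05171e-03.
By linearity: E[X] = C(59, 3)·p³ ≈ 32509 · 1.05171e-03 ≈ 34.190.
Here α = 1, so p = 6/n is exactly at the triangle threshold p ~ 1/n. Asymptotically E[X] → c³/6 = 6³/6 = 36 ≈ 36.000, a bounded constant. In this regime the triangle count is asymptotically Poisson(c³/6).

E[X] ≈ 34.190; in regime p = Θ(1/n^{1}) E[X] stays bounded (at the triangle threshold p ~ 1/n).


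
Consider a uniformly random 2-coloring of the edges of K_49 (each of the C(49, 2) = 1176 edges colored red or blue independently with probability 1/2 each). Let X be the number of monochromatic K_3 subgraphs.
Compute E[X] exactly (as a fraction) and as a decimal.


Let X = Σ_S X_S over the C(49, 3) = 18424 subsets S of size 3, where X_S = 1 if the K_3 on S is monochromatic.
For a fixed S, the K_3 on S has C(3, 2) = 3 edges. P[all 3 edges red] = (1/2)^3, and likewise for blue, so P[monochromatic] = 2·(1/2)^3 = 2^{1 − 3} = 1/4.
By linearity of expectation: E[X] = C(49, 3) · 2^{1 − 3} = 18424 · 1/4 = 4606.
Numerically: E[X] ≈ 4606.00000.

E[X] = C(49,3)·2^(1−C(3,2)) = 4606 ≈ 4606.00000.


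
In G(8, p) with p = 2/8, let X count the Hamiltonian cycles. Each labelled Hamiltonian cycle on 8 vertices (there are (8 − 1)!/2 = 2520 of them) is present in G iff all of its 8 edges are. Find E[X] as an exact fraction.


K_8 has (8 − 1)!/2 = 2520 labelled Hamiltonian cycles.
For each such Hamiltonian cycle H, let X_H = 1 if all 8 edges of H are present in G. Then P[X_H = 1] = p^{8} = (1/4)^{8} = 1/65536.
By linearity: E[X] = Σ_H E[X_H] = 2520 · p^{8} = 2520 · 1/65536 = 315/8192.
Numerically: E[X] ≈ 0.03845.

E[X] = 2520 · (1/4)^{8} = 315/8192 ≈ 0.03845.


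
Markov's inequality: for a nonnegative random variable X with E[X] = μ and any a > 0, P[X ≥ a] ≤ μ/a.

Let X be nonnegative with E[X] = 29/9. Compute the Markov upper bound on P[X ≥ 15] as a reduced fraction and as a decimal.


μ = E[X] = 29/9, a = 15.
Markov: P[X ≥ 15] ≤ μ/a = (29/9)/15 = 29/135.
Numerically: ≈ 0.214815.
(Since a = 15 > μ = 3.222222, the bound 29/135 is < 1 and informative.)

P[X ≥ 15] ≤ 29/135 ≈ 0.214815.


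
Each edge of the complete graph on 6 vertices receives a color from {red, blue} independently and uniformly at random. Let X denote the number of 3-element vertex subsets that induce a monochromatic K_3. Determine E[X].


Let X = Σ_S X_S over the C(6, 3) = 20 subsets S of size 3, where X_S = 1 if the K_3 on S is monochromatic.
For a fixed S, the K_3 on S has C(3, 2) = 3 edges. P[all 3 edges red] = (1/2)^3, and likewise for blue, so P[monochromatic] = 2·(1/2)^3 = 2^{1 − 3} = 1/4.
Summing: E[X] = C(6, 3) · 2^{1 − 3} = 20 · 1/4 = 5.
Numerically: E[X] ≈ 5.000000.

E[X] = C(6,3)·2^(1−C(3,2)) = 5 ≈ 5.000000.


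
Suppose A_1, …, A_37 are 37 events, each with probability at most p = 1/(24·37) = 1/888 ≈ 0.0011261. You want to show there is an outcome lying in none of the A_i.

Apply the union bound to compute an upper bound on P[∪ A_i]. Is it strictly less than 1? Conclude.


Union bound: P[∪_{i=1}^{37} A_i] ≤ Σ_i P[A_i] ≤ 37·p = 37·(1/888) = 1/24.
Numerically: 1/24 ≈ 0.0416667.
Is 1/24 < 1? YES.
Since P[∪ A_i] ≤ 1/24 < 1, the complement has P[∩ A_i^c] ≥ 1 − 1/24 = 23/24 > 0, so some outcome avoids every A_i.

37·p = 1/24 ≈ 0.0416667; existence CERTIFIED by the union bound.
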